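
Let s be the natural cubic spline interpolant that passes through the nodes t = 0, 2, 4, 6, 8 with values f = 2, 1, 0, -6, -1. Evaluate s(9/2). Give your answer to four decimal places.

-1.5477

With M_i denoting the second derivative at x_i, h_i = 2, 2, 2, 2, and Δ_i = (y_(i+1) − y_i)/h_i = -1/2, -1/2, -3, 5/2:
  2·M_0 + 8·M_1 + 2·M_2 = 6(Δ_1 - Δ_0) = 0
  2·M_1 + 8·M_2 + 2·M_3 = 6(Δ_2 - Δ_1) = -15
  2·M_2 + 8·M_3 + 2·M_4 = 6(Δ_3 - Δ_2) = 33
Natural end conditions: M_0 = M_4 = 0.
Solving: M_0 = 0, M_1 = 93/112, M_2 = -93/28, M_3 = 555/112, M_4 = 0.
On [4, 6], s(t) = 0 - 39/16·(t - 4) - 93/56·(t - 4)² + 309/448·(t - 4)³.
With (t - 4) = 1/2: s(9/2) = -5547/3584.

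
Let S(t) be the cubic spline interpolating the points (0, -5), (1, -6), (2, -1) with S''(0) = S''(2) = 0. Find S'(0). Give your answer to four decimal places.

-2.5000

Let σ_i = S''(x_i). Step sizes h_i = 1, 1; slopes of the chords Δ_i = (y_(i+1) - y_i)/h_i = -1, 5.
  1·σ_0 + 4·σ_1 + 1·σ_2 = 6(Δ_1 - Δ_0) = 36
Natural end conditions: σ_0 = σ_2 = 0.
Solving the tridiagonal system: σ_0 = 0, σ_1 = 9, σ_2 = 0.
On [0, 1], S'(t) = b_0 + 2c_0·t + 3d_0·t² with b_0 = Δ_0 - h_0(2σ_0 + σ_1)/6 = -5/2, c_0 = σ_0/2 = 0, d_0 = (σ_1 - σ_0)/(6h_0) = 3/2. So S'(0) = -5/2.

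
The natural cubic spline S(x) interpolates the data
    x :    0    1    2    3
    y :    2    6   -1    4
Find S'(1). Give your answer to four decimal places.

With σ_i denoting the second derivative at x_i, h_i = 1, 1, 1, and Δ_i = (y_(i+1) − y_i)/h_i = 4, -7, 5:
  1·σ_0 + 4·σ_1 + 1·σ_2 = 6(Δ_1 - Δ_0) = -66
  1·σ_1 + 4·σ_2 + 1·σ_3 = 6(Δ_2 - Δ_1) = 72
Natural end conditions: σ_0 = σ_3 = 0.
Solving: σ_0 = 0, σ_1 = -112/5, σ_2 = 118/5, σ_3 = 0.
On [1, 2], S'(x) = b_1 + 2c_1·(x - 1) + 3d_1·(x - 1)² with b_1 = Δ_1 - h_1(2σ_1 + σ_2)/6 = -52/15, c_1 = σ_1/2 = -56/5, d_1 = (σ_2 - σ_1)/(6h_1) = 23/3. So S'(1) = -52/15.

-3.4667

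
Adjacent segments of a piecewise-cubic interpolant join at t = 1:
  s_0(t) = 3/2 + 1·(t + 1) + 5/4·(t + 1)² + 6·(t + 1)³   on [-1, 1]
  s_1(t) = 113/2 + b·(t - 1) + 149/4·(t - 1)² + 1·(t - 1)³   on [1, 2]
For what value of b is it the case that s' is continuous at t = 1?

78

s_0'(t) = 1 + 5/2·(t + 1) + 18·(t + 1)², so s_0'(1) = 78. On the right, s_1'(1) = b, so b = 78.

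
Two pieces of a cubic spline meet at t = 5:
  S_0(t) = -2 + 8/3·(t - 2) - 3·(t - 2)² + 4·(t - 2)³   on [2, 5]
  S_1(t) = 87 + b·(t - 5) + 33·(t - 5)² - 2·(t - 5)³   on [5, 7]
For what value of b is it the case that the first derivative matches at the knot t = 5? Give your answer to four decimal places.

S_0'(t) = 8/3 - 6·(t - 2) + 12·(t - 2)², so S_0'(5) = 278/3. On the right, S_1'(5) = b, so b = 278/3.

92.6667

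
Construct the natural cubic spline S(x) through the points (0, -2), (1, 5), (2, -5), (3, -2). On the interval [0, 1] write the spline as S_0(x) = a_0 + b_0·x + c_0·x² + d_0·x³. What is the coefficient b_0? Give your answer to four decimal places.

Let m_i = S''(x_i). Step sizes h_i = 1, 1, 1; slopes of the chords Δ_i = (y_(i+1) - y_i)/h_i = 7, -10, 3.
  1·m_0 + 4·m_1 + 1·m_2 = 6(Δ_1 - Δ_0) = -102
  1·m_1 + 4·m_2 + 1·m_3 = 6(Δ_2 - Δ_1) = 78
Natural end conditions: m_0 = m_3 = 0.
Solving the tridiagonal system: m_0 = 0, m_1 = -162/5, m_2 = 138/5, m_3 = 0.
On [0, 1], with S_0(x) = a_0 + b_0·x + c_0·x² + d_0·x³: c_0 = m_0/2 = 0, d_0 = (m_1 - m_0)/(6h_0) = -27/5, b_0 = Δ_0 - h_0(2m_0 + m_1)/6 = 62/5.

12.4000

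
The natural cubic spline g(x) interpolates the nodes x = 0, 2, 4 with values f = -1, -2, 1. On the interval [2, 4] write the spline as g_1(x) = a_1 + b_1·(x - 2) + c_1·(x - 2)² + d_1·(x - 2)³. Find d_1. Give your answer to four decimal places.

-0.1250

Put σ_i = g'' at the i-th knot. Here h = (2, 2) and Δ = (-1/2, 3/2), so the interior equations h_(i-1)·σ_(i-1) + 2(h_(i-1)+h_i)·σ_i + h_i·σ_(i+1) = 6(Δ_i − Δ_(i-1)) read
  2·σ_0 + 8·σ_1 + 2·σ_2 = 6(Δ_1 - Δ_0) = 12
Natural end conditions: σ_0 = σ_2 = 0.
Forward elimination and back-substitution give σ_0 = 0, σ_1 = 3/2, σ_2 = 0.
On [2, 4], with g_1(x) = a_1 + b_1·(x - 2) + c_1·(x - 2)² + d_1·(x - 2)³: c_1 = σ_1/2 = 3/4, d_1 = (σ_2 - σ_1)/(6h_1) = -1/8, b_1 = Δ_1 - h_1(2σ_1 + σ_2)/6 = 1/2.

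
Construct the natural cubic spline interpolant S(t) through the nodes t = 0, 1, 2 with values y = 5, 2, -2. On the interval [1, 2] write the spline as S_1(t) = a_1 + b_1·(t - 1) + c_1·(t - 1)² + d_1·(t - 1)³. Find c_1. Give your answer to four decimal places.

Write m_i for S''(x_i). With h_i = 1, 1 and divided differences Δ_i = -3, -4, the continuity of S' gives the tridiagonal system
  1·m_0 + 4·m_1 + 1·m_2 = 6(Δ_1 - Δ_0) = -6
Natural end conditions: m_0 = m_2 = 0.
Solving the tridiagonal system: m_0 = 0, m_1 = -3/2, m_2 = 0.
On [1, 2], with S_1(t) = a_1 + b_1·(t - 1) + c_1·(t - 1)² + d_1·(t - 1)³: c_1 = m_1/2 = -3/4, d_1 = (m_2 - m_1)/(6h_1) = 1/4, b_1 = Δ_1 - h_1(2m_1 + m_2)/6 = -7/2.

-0.7500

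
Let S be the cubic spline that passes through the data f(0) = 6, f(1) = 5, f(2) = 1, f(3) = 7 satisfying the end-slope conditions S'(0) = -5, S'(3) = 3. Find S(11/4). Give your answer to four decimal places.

Write σ_i for S''(x_i). With h_i = 1, 1, 1 and divided differences Δ_i = -1, -4, 6, the continuity of S' gives the tridiagonal system
  1·σ_0 + 4·σ_1 + 1·σ_2 = 6(Δ_1 - Δ_0) = -18
  1·σ_1 + 4·σ_2 + 1·σ_3 = 6(Δ_2 - Δ_1) = 60
Clamped end conditions give two more equations: 2h_0·σ_0 + h_0·σ_1 = 6(Δ_0 - S'(0)) = 24 and h_2·σ_2 + 2h_2·σ_3 = 6(S'(3) - Δ_2) = -18.
Solving: σ_0 = 296/15, σ_1 = -232/15, σ_2 = 362/15, σ_3 = -316/15.
On [2, 3], S(x) = 1 + 22/15·(x - 2) + 181/15·(x - 2)² - 113/15·(x - 2)³.
With (x - 2) = 3/4: S(11/4) = 1827/320.

5.7094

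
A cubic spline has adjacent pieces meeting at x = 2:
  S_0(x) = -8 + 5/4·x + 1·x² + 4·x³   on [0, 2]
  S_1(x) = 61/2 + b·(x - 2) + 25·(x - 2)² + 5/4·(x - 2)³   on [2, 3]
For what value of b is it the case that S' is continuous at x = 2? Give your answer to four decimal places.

53.2500

S_0'(x) = 5/4 + 2·x + 12·x², so S_0'(2) = 213/4. On the right, S_1'(2) = b, so b = 213/4.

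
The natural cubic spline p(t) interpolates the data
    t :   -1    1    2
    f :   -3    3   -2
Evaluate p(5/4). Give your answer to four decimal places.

2.1875

Let M_i = p''(x_i). Step sizes h_i = 2, 1; slopes of the chords Δ_i = (y_(i+1) - y_i)/h_i = 3, -5.
  2·M_0 + 6·M_1 + 1·M_2 = 6(Δ_1 - Δ_0) = -48
Natural end conditions: M_0 = M_2 = 0.
Solving: M_0 = 0, M_1 = -8, M_2 = 0.
On [1, 2], p(t) = 3 - 7/3·(t - 1) - 4·(t - 1)² + 4/3·(t - 1)³.
With (t - 1) = 1/4: p(5/4) = 35/16.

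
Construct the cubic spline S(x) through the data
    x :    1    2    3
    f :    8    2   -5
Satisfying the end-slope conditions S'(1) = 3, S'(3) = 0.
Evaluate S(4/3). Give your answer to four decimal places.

7.6667

Let m_i = S''(x_i). Step sizes h_i = 1, 1; slopes of the chords Δ_i = (y_(i+1) - y_i)/h_i = -6, -7.
  1·m_0 + 4·m_1 + 1·m_2 = 6(Δ_1 - Δ_0) = -6
Clamped end conditions give two more equations: 2h_0·m_0 + h_0·m_1 = 6(Δ_0 - S'(1)) = -54 and h_1·m_1 + 2h_1·m_2 = 6(S'(3) - Δ_1) = 42.
Hence m_0 = -27, m_1 = 0, m_2 = 21.
On [1, 2], S(x) = 8 + 3·(x - 1) - 27/2·(x - 1)² + 9/2·(x - 1)³.
With (x - 1) = 1/3: S(4/3) = 23/3.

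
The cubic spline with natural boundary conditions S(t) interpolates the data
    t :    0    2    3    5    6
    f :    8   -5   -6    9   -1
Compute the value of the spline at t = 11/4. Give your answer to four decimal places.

-6.7155

Write σ_i for S''(x_i). With h_i = 2, 1, 2, 1 and divided differences Δ_i = -13/2, -1, 15/2, -10, the continuity of S' gives the tridiagonal system
  2·σ_0 + 6·σ_1 + 1·σ_2 = 6(Δ_1 - Δ_0) = 33
  1·σ_1 + 6·σ_2 + 2·σ_3 = 6(Δ_2 - Δ_1) = 51
  2·σ_2 + 6·σ_3 + 1·σ_4 = 6(Δ_3 - Δ_2) = -105
Natural end conditions: σ_0 = σ_4 = 0.
Solving: σ_0 = 0, σ_1 = 90/31, σ_2 = 483/31, σ_3 = -1407/62, σ_4 = 0.
On [2, 3], S(t) = -5 - 283/62·(t - 2) + 45/31·(t - 2)² + 131/62·(t - 2)³.
With (t - 2) = 3/4: S(11/4) = -26647/3968.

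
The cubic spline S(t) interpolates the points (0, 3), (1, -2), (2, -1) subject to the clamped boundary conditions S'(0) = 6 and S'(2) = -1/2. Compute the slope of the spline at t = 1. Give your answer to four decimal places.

With M_i denoting the second derivative at x_i, h_i = 1, 1, and Δ_i = (y_(i+1) − y_i)/h_i = -5, 1:
  1·M_0 + 4·M_1 + 1·M_2 = 6(Δ_1 - Δ_0) = 36
Clamped end conditions give two more equations: 2h_0·M_0 + h_0·M_1 = 6(Δ_0 - S'(0)) = -66 and h_1·M_1 + 2h_1·M_2 = 6(S'(2) - Δ_1) = -9.
Solving: M_0 = -181/4, M_1 = 49/2, M_2 = -67/4.
On [1, 2], S'(t) = b_1 + 2c_1·(t - 1) + 3d_1·(t - 1)² with b_1 = Δ_1 - h_1(2M_1 + M_2)/6 = -35/8, c_1 = M_1/2 = 49/4, d_1 = (M_2 - M_1)/(6h_1) = -55/8. So S'(1) = -35/8.

-4.3750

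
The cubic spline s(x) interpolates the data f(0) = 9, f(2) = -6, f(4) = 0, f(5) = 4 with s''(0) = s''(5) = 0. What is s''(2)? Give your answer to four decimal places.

With M_i denoting the second derivative at x_i, h_i = 2, 2, 1, and Δ_i = (y_(i+1) − y_i)/h_i = -15/2, 3, 4:
  2·M_0 + 8·M_1 + 2·M_2 = 6(Δ_1 - Δ_0) = 63
  2·M_1 + 6·M_2 + 1·M_3 = 6(Δ_2 - Δ_1) = 6
Natural end conditions: M_0 = M_3 = 0.
Hence M_0 = 0, M_1 = 183/22, M_2 = -39/22, M_3 = 0.

8.3182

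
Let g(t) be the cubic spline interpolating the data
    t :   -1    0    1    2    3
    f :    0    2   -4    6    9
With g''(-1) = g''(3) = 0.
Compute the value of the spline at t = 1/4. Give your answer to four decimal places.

Put M_i = g'' at the i-th knot. Here h = (1, 1, 1, 1) and Δ = (2, -6, 10, 3), so the interior equations h_(i-1)·M_(i-1) + 2(h_(i-1)+h_i)·M_i + h_i·M_(i+1) = 6(Δ_i − Δ_(i-1)) read
  1·M_0 + 4·M_1 + 1·M_2 = 6(Δ_1 - Δ_0) = -48
  1·M_1 + 4·M_2 + 1·M_3 = 6(Δ_2 - Δ_1) = 96
  1·M_2 + 4·M_3 + 1·M_4 = 6(Δ_3 - Δ_2) = -42
Natural end conditions: M_0 = M_4 = 0.
Solving: M_0 = 0, M_1 = -573/28, M_2 = 237/7, M_3 = -531/28, M_4 = 0.
On [0, 1], g(t) = 2 - 135/28·t - 573/56·t² + 507/56·t³.
With t = 1/4: g(1/4) = 1063/3584.

0.2966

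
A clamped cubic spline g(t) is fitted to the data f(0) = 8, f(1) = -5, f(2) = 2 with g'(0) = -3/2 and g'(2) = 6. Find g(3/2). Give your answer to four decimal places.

Let m_i = g''(x_i). Step sizes h_i = 1, 1; slopes of the chords Δ_i = (y_(i+1) - y_i)/h_i = -13, 7.
  1·m_0 + 4·m_1 + 1·m_2 = 6(Δ_1 - Δ_0) = 120
Clamped end conditions give two more equations: 2h_0·m_0 + h_0·m_1 = 6(Δ_0 - g'(0)) = -69 and h_1·m_1 + 2h_1·m_2 = 6(g'(2) - Δ_1) = -6.
Forward elimination and back-substitution give m_0 = -243/4, m_1 = 105/2, m_2 = -117/4.
On [1, 2], g(t) = -5 - 45/8·(t - 1) + 105/4·(t - 1)² - 109/8·(t - 1)³.
With (t - 1) = 1/2: g(3/2) = -189/64.

-2.9531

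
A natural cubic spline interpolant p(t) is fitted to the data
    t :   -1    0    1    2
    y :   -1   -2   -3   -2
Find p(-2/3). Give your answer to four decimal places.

-1.2938

With M_i denoting the second derivative at x_i, h_i = 1, 1, 1, and Δ_i = (y_(i+1) − y_i)/h_i = -1, -1, 1:
  1·M_0 + 4·M_1 + 1·M_2 = 6(Δ_1 - Δ_0) = 0
  1·M_1 + 4·M_2 + 1·M_3 = 6(Δ_2 - Δ_1) = 12
Natural end conditions: M_0 = M_3 = 0.
Solving the tridiagonal system: M_0 = 0, M_1 = -4/5, M_2 = 16/5, M_3 = 0.
On [-1, 0], p(t) = -1 - 13/15·(t + 1) + 0·(t + 1)² - 2/15·(t + 1)³.
With (t + 1) = 1/3: p(-2/3) = -524/405.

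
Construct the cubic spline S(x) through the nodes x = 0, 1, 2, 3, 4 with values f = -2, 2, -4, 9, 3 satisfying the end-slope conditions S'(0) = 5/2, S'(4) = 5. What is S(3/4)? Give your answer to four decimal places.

1.9831

Let σ_i = S''(x_i). Step sizes h_i = 1, 1, 1, 1; slopes of the chords Δ_i = (y_(i+1) - y_i)/h_i = 4, -6, 13, -6.
  1·σ_0 + 4·σ_1 + 1·σ_2 = 6(Δ_1 - Δ_0) = -60
  1·σ_1 + 4·σ_2 + 1·σ_3 = 6(Δ_2 - Δ_1) = 114
  1·σ_2 + 4·σ_3 + 1·σ_4 = 6(Δ_3 - Δ_2) = -114
Clamped end conditions give two more equations: 2h_0·σ_0 + h_0·σ_1 = 6(Δ_0 - S'(0)) = 9 and h_3·σ_3 + 2h_3·σ_4 = 6(S'(4) - Δ_3) = 66.
Solving: σ_0 = 1175/56, σ_1 = -923/28, σ_2 = 407/8, σ_3 = -1583/28, σ_4 = 3431/56.
On [0, 1], S(x) = -2 + 5/2·x + 1175/112·x² - 1007/112·x³.
With x = 3/4: S(3/4) = 14215/7168.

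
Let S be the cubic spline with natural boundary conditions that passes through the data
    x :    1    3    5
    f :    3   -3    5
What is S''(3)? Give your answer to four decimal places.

5.2500

Put M_i = S'' at the i-th knot. Here h = (2, 2) and Δ = (-3, 4), so the interior equations h_(i-1)·M_(i-1) + 2(h_(i-1)+h_i)·M_i + h_i·M_(i+1) = 6(Δ_i − Δ_(i-1)) read
  2·M_0 + 8·M_1 + 2·M_2 = 6(Δ_1 - Δ_0) = 42
Natural end conditions: M_0 = M_2 = 0.
Solving the tridiagonal system: M_0 = 0, M_1 = 21/4, M_2 = 0.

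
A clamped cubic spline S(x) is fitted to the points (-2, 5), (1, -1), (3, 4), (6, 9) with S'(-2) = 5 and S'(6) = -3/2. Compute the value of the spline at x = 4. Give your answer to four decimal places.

7.3561

Let M_i = S''(x_i). Step sizes h_i = 3, 2, 3; slopes of the chords Δ_i = (y_(i+1) - y_i)/h_i = -2, 5/2, 5/3.
  3·M_0 + 10·M_1 + 2·M_2 = 6(Δ_1 - Δ_0) = 27
  2·M_1 + 10·M_2 + 3·M_3 = 6(Δ_2 - Δ_1) = -5
Clamped end conditions give two more equations: 2h_0·M_0 + h_0·M_1 = 6(Δ_0 - S'(-2)) = -42 and h_2·M_2 + 2h_2·M_3 = 6(S'(6) - Δ_2) = -19.
Solving: M_0 = -129/13, M_1 = 76/13, M_2 = -11/13, M_3 = -107/39.
On [3, 6], S(x) = 4 + 101/26·(x - 3) - 11/26·(x - 3)² - 37/351·(x - 3)³.
With (x - 3) = 1: S(4) = 2582/351.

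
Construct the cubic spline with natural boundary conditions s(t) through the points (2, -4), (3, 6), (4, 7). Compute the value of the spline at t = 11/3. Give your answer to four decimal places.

Write M_i for s''(x_i). With h_i = 1, 1 and divided differences Δ_i = 10, 1, the continuity of s' gives the tridiagonal system
  1·M_0 + 4·M_1 + 1·M_2 = 6(Δ_1 - Δ_0) = -54
Natural end conditions: M_0 = M_2 = 0.
Hence M_0 = 0, M_1 = -27/2, M_2 = 0.
On [3, 4], s(t) = 6 + 11/2·(t - 3) - 27/4·(t - 3)² + 9/4·(t - 3)³.
With (t - 3) = 2/3: s(11/3) = 22/3.

7.3333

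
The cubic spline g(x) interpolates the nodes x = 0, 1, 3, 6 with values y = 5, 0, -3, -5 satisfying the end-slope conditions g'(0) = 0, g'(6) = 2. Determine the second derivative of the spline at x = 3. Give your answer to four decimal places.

-2.0702

With m_i denoting the second derivative at x_i, h_i = 1, 2, 3, and Δ_i = (y_(i+1) − y_i)/h_i = -5, -3/2, -2/3:
  1·m_0 + 6·m_1 + 2·m_2 = 6(Δ_1 - Δ_0) = 21
  2·m_1 + 10·m_2 + 3·m_3 = 6(Δ_2 - Δ_1) = 5
Clamped end conditions give two more equations: 2h_0·m_0 + h_0·m_1 = 6(Δ_0 - g'(0)) = -30 and h_2·m_2 + 2h_2·m_3 = 6(g'(6) - Δ_2) = 16.
Forward elimination and back-substitution give m_0 = -1063/57, m_1 = 416/57, m_2 = -118/57, m_3 = 211/57.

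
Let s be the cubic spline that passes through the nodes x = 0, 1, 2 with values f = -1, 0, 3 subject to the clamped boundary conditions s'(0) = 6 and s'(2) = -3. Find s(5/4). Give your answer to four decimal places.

Write σ_i for s''(x_i). With h_i = 1, 1 and divided differences Δ_i = 1, 3, the continuity of s' gives the tridiagonal system
  1·σ_0 + 4·σ_1 + 1·σ_2 = 6(Δ_1 - Δ_0) = 12
Clamped end conditions give two more equations: 2h_0·σ_0 + h_0·σ_1 = 6(Δ_0 - s'(0)) = -30 and h_1·σ_1 + 2h_1·σ_2 = 6(s'(2) - Δ_1) = -36.
Solving: σ_0 = -45/2, σ_1 = 15, σ_2 = -51/2.
On [1, 2], s(x) = 0 + 9/4·(x - 1) + 15/2·(x - 1)² - 27/4·(x - 1)³.
With (x - 1) = 1/4: s(5/4) = 237/256.

0.9258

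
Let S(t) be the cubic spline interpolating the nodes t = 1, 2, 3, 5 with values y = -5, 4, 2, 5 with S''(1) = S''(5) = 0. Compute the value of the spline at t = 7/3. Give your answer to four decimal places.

4.1304

With σ_i denoting the second derivative at x_i, h_i = 1, 1, 2, and Δ_i = (y_(i+1) − y_i)/h_i = 9, -2, 3/2:
  1·σ_0 + 4·σ_1 + 1·σ_2 = 6(Δ_1 - Δ_0) = -66
  1·σ_1 + 6·σ_2 + 2·σ_3 = 6(Δ_2 - Δ_1) = 21
Natural end conditions: σ_0 = σ_3 = 0.
Forward elimination and back-substitution give σ_0 = 0, σ_1 = -417/23, σ_2 = 150/23, σ_3 = 0.
On [2, 3], S(t) = 4 + 68/23·(t - 2) - 417/46·(t - 2)² + 189/46·(t - 2)³.
With (t - 2) = 1/3: S(7/3) = 95/23.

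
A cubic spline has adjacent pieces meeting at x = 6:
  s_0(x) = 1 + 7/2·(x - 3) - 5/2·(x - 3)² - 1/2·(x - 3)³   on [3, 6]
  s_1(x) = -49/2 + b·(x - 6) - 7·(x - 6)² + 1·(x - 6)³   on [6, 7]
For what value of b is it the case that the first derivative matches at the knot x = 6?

s_0'(x) = 7/2 - 5·(x - 3) - 3/2·(x - 3)², so s_0'(6) = -25. On the right, s_1'(6) = b, so b = -25.

-25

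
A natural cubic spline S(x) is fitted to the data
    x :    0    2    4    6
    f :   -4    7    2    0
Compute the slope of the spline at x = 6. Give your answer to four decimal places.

-0.0667

With M_i denoting the second derivative at x_i, h_i = 2, 2, 2, and Δ_i = (y_(i+1) − y_i)/h_i = 11/2, -5/2, -1:
  2·M_0 + 8·M_1 + 2·M_2 = 6(Δ_1 - Δ_0) = -48
  2·M_1 + 8·M_2 + 2·M_3 = 6(Δ_2 - Δ_1) = 9
Natural end conditions: M_0 = M_3 = 0.
Solving the tridiagonal system: M_0 = 0, M_1 = -67/10, M_2 = 14/5, M_3 = 0.
On [4, 6], S'(x) = b_2 + 2c_2·(x - 4) + 3d_2·(x - 4)² with b_2 = Δ_2 - h_2(2M_2 + M_3)/6 = -43/15, c_2 = M_2/2 = 7/5, d_2 = (M_3 - M_2)/(6h_2) = -7/30. So S'(6) = -1/15.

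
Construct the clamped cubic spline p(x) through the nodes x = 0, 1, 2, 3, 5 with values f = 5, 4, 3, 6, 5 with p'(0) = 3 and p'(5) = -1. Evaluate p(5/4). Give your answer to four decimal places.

Put m_i = p'' at the i-th knot. Here h = (1, 1, 1, 2) and Δ = (-1, -1, 3, -1/2), so the interior equations h_(i-1)·m_(i-1) + 2(h_(i-1)+h_i)·m_i + h_i·m_(i+1) = 6(Δ_i − Δ_(i-1)) read
  1·m_0 + 4·m_1 + 1·m_2 = 6(Δ_1 - Δ_0) = 0
  1·m_1 + 4·m_2 + 1·m_3 = 6(Δ_2 - Δ_1) = 24
  1·m_2 + 6·m_3 + 2·m_4 = 6(Δ_3 - Δ_2) = -21
Clamped end conditions give two more equations: 2h_0·m_0 + h_0·m_1 = 6(Δ_0 - p'(0)) = -24 and h_3·m_3 + 2h_3·m_4 = 6(p'(5) - Δ_3) = -3.
Hence m_0 = -1043/82, m_1 = 59/41, m_2 = 571/82, m_3 = -217/41, m_4 = 311/164.
On [1, 2], p(x) = 4 - 433/164·(x - 1) + 59/82·(x - 1)² + 151/164·(x - 1)³.
With (x - 1) = 1/4: p(5/4) = 35679/10496.

3.3993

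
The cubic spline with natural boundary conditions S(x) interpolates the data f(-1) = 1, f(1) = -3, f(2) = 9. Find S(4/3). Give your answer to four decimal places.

0.1358

Write M_i for S''(x_i). With h_i = 2, 1 and divided differences Δ_i = -2, 12, the continuity of S' gives the tridiagonal system
  2·M_0 + 6·M_1 + 1·M_2 = 6(Δ_1 - Δ_0) = 84
Natural end conditions: M_0 = M_2 = 0.
Solving: M_0 = 0, M_1 = 14, M_2 = 0.
On [1, 2], S(x) = -3 + 22/3·(x - 1) + 7·(x - 1)² - 7/3·(x - 1)³.
With (x - 1) = 1/3: S(4/3) = 11/81.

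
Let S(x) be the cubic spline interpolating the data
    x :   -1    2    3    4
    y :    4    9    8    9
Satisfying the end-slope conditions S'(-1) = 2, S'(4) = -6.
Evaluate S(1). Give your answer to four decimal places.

Let m_i = S''(x_i). Step sizes h_i = 3, 1, 1; slopes of the chords Δ_i = (y_(i+1) - y_i)/h_i = 5/3, -1, 1.
  3·m_0 + 8·m_1 + 1·m_2 = 6(Δ_1 - Δ_0) = -16
  1·m_1 + 4·m_2 + 1·m_3 = 6(Δ_2 - Δ_1) = 12
Clamped end conditions give two more equations: 2h_0·m_0 + h_0·m_1 = 6(Δ_0 - S'(-1)) = -2 and h_2·m_2 + 2h_2·m_3 = 6(S'(4) - Δ_2) = -42.
Hence m_0 = 142/87, m_1 = -114/29, m_2 = 306/29, m_3 = -762/29.
On [-1, 2], S(x) = 4 + 2·(x + 1) + 71/87·(x + 1)² - 242/783·(x + 1)³.
With (x + 1) = 2: S(1) = 6884/783.

8.7918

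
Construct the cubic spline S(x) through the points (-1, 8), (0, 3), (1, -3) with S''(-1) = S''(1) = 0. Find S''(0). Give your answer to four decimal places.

-1.5000

Write M_i for S''(x_i). With h_i = 1, 1 and divided differences Δ_i = -5, -6, the continuity of S' gives the tridiagonal system
  1·M_0 + 4·M_1 + 1·M_2 = 6(Δ_1 - Δ_0) = -6
Natural end conditions: M_0 = M_2 = 0.
Forward elimination and back-substitution give M_0 = 0, M_1 = -3/2, M_2 = 0.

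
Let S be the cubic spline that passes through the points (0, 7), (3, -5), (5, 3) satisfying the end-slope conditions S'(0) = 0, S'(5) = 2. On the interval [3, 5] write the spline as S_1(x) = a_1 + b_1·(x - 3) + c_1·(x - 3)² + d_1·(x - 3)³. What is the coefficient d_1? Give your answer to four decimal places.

-1.3500

Put σ_i = S'' at the i-th knot. Here h = (3, 2) and Δ = (-4, 4), so the interior equations h_(i-1)·σ_(i-1) + 2(h_(i-1)+h_i)·σ_i + h_i·σ_(i+1) = 6(Δ_i − Δ_(i-1)) read
  3·σ_0 + 10·σ_1 + 2·σ_2 = 6(Δ_1 - Δ_0) = 48
Clamped end conditions give two more equations: 2h_0·σ_0 + h_0·σ_1 = 6(Δ_0 - S'(0)) = -24 and h_1·σ_1 + 2h_1·σ_2 = 6(S'(5) - Δ_1) = -12.
Hence σ_0 = -42/5, σ_1 = 44/5, σ_2 = -37/5.
On [3, 5], with S_1(x) = a_1 + b_1·(x - 3) + c_1·(x - 3)² + d_1·(x - 3)³: c_1 = σ_1/2 = 22/5, d_1 = (σ_2 - σ_1)/(6h_1) = -27/20, b_1 = Δ_1 - h_1(2σ_1 + σ_2)/6 = 3/5.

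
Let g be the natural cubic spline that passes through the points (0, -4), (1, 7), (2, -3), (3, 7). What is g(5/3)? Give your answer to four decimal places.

With M_i denoting the second derivative at x_i, h_i = 1, 1, 1, and Δ_i = (y_(i+1) − y_i)/h_i = 11, -10, 10:
  1·M_0 + 4·M_1 + 1·M_2 = 6(Δ_1 - Δ_0) = -126
  1·M_1 + 4·M_2 + 1·M_3 = 6(Δ_2 - Δ_1) = 120
Natural end conditions: M_0 = M_3 = 0.
Solving the tridiagonal system: M_0 = 0, M_1 = -208/5, M_2 = 202/5, M_3 = 0.
On [1, 2], g(x) = 7 - 43/15·(x - 1) - 104/5·(x - 1)² + 41/3·(x - 1)³.
With (x - 1) = 2/3: g(5/3) = -43/405.

-0.1062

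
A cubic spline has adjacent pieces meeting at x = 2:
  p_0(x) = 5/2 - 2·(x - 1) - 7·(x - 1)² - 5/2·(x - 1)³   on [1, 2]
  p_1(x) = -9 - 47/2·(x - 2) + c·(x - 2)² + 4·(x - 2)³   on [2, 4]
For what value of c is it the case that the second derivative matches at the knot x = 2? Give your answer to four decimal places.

-14.5000

p_0''(x) = -14 - 15·(x - 1), so p_0''(2) = -29. On the right, p_1''(2) = 2c, so c = -29/2.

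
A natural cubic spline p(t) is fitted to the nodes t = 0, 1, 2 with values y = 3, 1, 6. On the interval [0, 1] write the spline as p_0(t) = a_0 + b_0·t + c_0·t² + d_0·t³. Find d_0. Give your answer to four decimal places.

Put M_i = p'' at the i-th knot. Here h = (1, 1) and Δ = (-2, 5), so the interior equations h_(i-1)·M_(i-1) + 2(h_(i-1)+h_i)·M_i + h_i·M_(i+1) = 6(Δ_i − Δ_(i-1)) read
  1·M_0 + 4·M_1 + 1·M_2 = 6(Δ_1 - Δ_0) = 42
Natural end conditions: M_0 = M_2 = 0.
Forward elimination and back-substitution give M_0 = 0, M_1 = 21/2, M_2 = 0.
On [0, 1], with p_0(t) = a_0 + b_0·t + c_0·t² + d_0·t³: c_0 = M_0/2 = 0, d_0 = (M_1 - M_0)/(6h_0) = 7/4, b_0 = Δ_0 - h_0(2M_0 + M_1)/6 = -15/4.

1.7500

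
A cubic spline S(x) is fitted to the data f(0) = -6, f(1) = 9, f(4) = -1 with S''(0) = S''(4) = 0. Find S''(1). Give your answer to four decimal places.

Put M_i = S'' at the i-th knot. Here h = (1, 3) and Δ = (15, -10/3), so the interior equations h_(i-1)·M_(i-1) + 2(h_(i-1)+h_i)·M_i + h_i·M_(i+1) = 6(Δ_i − Δ_(i-1)) read
  1·M_0 + 8·M_1 + 3·M_2 = 6(Δ_1 - Δ_0) = -110
Natural end conditions: M_0 = M_2 = 0.
Solving: M_0 = 0, M_1 = -55/4, M_2 = 0.

-13.7500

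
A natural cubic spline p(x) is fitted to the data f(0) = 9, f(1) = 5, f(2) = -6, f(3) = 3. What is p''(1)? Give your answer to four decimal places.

-19.2000

Put M_i = p'' at the i-th knot. Here h = (1, 1, 1) and Δ = (-4, -11, 9), so the interior equations h_(i-1)·M_(i-1) + 2(h_(i-1)+h_i)·M_i + h_i·M_(i+1) = 6(Δ_i − Δ_(i-1)) read
  1·M_0 + 4·M_1 + 1·M_2 = 6(Δ_1 - Δ_0) = -42
  1·M_1 + 4·M_2 + 1·M_3 = 6(Δ_2 - Δ_1) = 120
Natural end conditions: M_0 = M_3 = 0.
Forward elimination and back-substitution give M_0 = 0, M_1 = -96/5, M_2 = 174/5, M_3 = 0.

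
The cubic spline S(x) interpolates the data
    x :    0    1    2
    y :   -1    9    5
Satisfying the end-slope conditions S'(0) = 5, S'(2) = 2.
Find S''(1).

-39

Let σ_i = S''(x_i). Step sizes h_i = 1, 1; slopes of the chords Δ_i = (y_(i+1) - y_i)/h_i = 10, -4.
  1·σ_0 + 4·σ_1 + 1·σ_2 = 6(Δ_1 - Δ_0) = -84
Clamped end conditions give two more equations: 2h_0·σ_0 + h_0·σ_1 = 6(Δ_0 - S'(0)) = 30 and h_1·σ_1 + 2h_1·σ_2 = 6(S'(2) - Δ_1) = 36.
Solving: σ_0 = 69/2, σ_1 = -39, σ_2 = 75/2.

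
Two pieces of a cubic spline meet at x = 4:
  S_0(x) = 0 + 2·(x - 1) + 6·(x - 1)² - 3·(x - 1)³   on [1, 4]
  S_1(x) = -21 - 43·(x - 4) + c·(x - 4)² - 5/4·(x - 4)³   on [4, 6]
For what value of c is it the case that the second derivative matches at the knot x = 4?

-21

S_0''(x) = 12 - 18·(x - 1), so S_0''(4) = -42. On the right, S_1''(4) = 2c, so c = -21.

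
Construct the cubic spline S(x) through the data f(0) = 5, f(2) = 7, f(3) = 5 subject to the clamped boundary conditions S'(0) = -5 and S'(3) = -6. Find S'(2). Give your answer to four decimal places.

Write σ_i for S''(x_i). With h_i = 2, 1 and divided differences Δ_i = 1, -2, the continuity of S' gives the tridiagonal system
  2·σ_0 + 6·σ_1 + 1·σ_2 = 6(Δ_1 - Δ_0) = -18
Clamped end conditions give two more equations: 2h_0·σ_0 + h_0·σ_1 = 6(Δ_0 - S'(0)) = 36 and h_1·σ_1 + 2h_1·σ_2 = 6(S'(3) - Δ_1) = -24.
Forward elimination and back-substitution give σ_0 = 35/3, σ_1 = -16/3, σ_2 = -28/3.
On [2, 3], S'(x) = b_1 + 2c_1·(x - 2) + 3d_1·(x - 2)² with b_1 = Δ_1 - h_1(2σ_1 + σ_2)/6 = 4/3, c_1 = σ_1/2 = -8/3, d_1 = (σ_2 - σ_1)/(6h_1) = -2/3. So S'(2) = 4/3.

1.3333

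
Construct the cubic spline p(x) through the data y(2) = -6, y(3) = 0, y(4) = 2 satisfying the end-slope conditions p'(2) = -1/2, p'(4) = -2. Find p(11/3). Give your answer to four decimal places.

With m_i denoting the second derivative at x_i, h_i = 1, 1, and Δ_i = (y_(i+1) − y_i)/h_i = 6, 2:
  1·m_0 + 4·m_1 + 1·m_2 = 6(Δ_1 - Δ_0) = -24
Clamped end conditions give two more equations: 2h_0·m_0 + h_0·m_1 = 6(Δ_0 - p'(2)) = 39 and h_1·m_1 + 2h_1·m_2 = 6(p'(4) - Δ_1) = -24.
Solving: m_0 = 99/4, m_1 = -21/2, m_2 = -27/4.
On [3, 4], p(x) = 0 + 53/8·(x - 3) - 21/4·(x - 3)² + 5/8·(x - 3)³.
With (x - 3) = 2/3: p(11/3) = 245/108.

2.2685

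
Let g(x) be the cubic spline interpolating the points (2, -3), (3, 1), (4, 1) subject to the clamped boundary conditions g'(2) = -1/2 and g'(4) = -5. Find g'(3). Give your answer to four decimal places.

4.3750

Let M_i = g''(x_i). Step sizes h_i = 1, 1; slopes of the chords Δ_i = (y_(i+1) - y_i)/h_i = 4, 0.
  1·M_0 + 4·M_1 + 1·M_2 = 6(Δ_1 - Δ_0) = -24
Clamped end conditions give two more equations: 2h_0·M_0 + h_0·M_1 = 6(Δ_0 - g'(2)) = 27 and h_1·M_1 + 2h_1·M_2 = 6(g'(4) - Δ_1) = -30.
Solving the tridiagonal system: M_0 = 69/4, M_1 = -15/2, M_2 = -45/4.
On [3, 4], g'(x) = b_1 + 2c_1·(x - 3) + 3d_1·(x - 3)² with b_1 = Δ_1 - h_1(2M_1 + M_2)/6 = 35/8, c_1 = M_1/2 = -15/4, d_1 = (M_2 - M_1)/(6h_1) = -5/8. So g'(3) = 35/8.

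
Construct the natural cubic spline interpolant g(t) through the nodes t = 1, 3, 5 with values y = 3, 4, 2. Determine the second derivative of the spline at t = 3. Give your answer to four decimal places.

With M_i denoting the second derivative at x_i, h_i = 2, 2, and Δ_i = (y_(i+1) − y_i)/h_i = 1/2, -1:
  2·M_0 + 8·M_1 + 2·M_2 = 6(Δ_1 - Δ_0) = -9
Natural end conditions: M_0 = M_2 = 0.
Forward elimination and back-substitution give M_0 = 0, M_1 = -9/8, M_2 = 0.

-1.1250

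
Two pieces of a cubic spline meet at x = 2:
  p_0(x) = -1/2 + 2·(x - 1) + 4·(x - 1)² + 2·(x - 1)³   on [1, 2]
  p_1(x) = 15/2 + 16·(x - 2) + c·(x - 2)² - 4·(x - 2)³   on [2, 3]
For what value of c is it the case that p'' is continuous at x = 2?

p_0''(x) = 8 + 12·(x - 1), so p_0''(2) = 20. On the right, p_1''(2) = 2c, so c = 10.

10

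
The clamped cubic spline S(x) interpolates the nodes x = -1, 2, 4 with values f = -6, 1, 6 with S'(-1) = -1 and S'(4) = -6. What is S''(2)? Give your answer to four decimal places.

2.2000

Write M_i for S''(x_i). With h_i = 3, 2 and divided differences Δ_i = 7/3, 5/2, the continuity of S' gives the tridiagonal system
  3·M_0 + 10·M_1 + 2·M_2 = 6(Δ_1 - Δ_0) = 1
Clamped end conditions give two more equations: 2h_0·M_0 + h_0·M_1 = 6(Δ_0 - S'(-1)) = 20 and h_1·M_1 + 2h_1·M_2 = 6(S'(4) - Δ_1) = -51.
Forward elimination and back-substitution give M_0 = 67/30, M_1 = 11/5, M_2 = -277/20.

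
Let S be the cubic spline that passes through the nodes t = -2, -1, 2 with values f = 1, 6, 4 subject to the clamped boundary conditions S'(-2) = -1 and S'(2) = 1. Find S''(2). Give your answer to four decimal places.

Write M_i for S''(x_i). With h_i = 1, 3 and divided differences Δ_i = 5, -2/3, the continuity of S' gives the tridiagonal system
  1·M_0 + 8·M_1 + 3·M_2 = 6(Δ_1 - Δ_0) = -34
Clamped end conditions give two more equations: 2h_0·M_0 + h_0·M_1 = 6(Δ_0 - S'(-2)) = 36 and h_1·M_1 + 2h_1·M_2 = 6(S'(2) - Δ_1) = 10.
Forward elimination and back-substitution give M_0 = 91/4, M_1 = -19/2, M_2 = 77/12.

6.4167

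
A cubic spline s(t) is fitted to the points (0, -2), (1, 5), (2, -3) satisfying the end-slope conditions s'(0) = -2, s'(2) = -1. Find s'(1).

0

Let M_i = s''(x_i). Step sizes h_i = 1, 1; slopes of the chords Δ_i = (y_(i+1) - y_i)/h_i = 7, -8.
  1·M_0 + 4·M_1 + 1·M_2 = 6(Δ_1 - Δ_0) = -90
Clamped end conditions give two more equations: 2h_0·M_0 + h_0·M_1 = 6(Δ_0 - s'(0)) = 54 and h_1·M_1 + 2h_1·M_2 = 6(s'(2) - Δ_1) = 42.
Forward elimination and back-substitution give M_0 = 50, M_1 = -46, M_2 = 44.
On [1, 2], s'(t) = b_1 + 2c_1·(t - 1) + 3d_1·(t - 1)² with b_1 = Δ_1 - h_1(2M_1 + M_2)/6 = 0, c_1 = M_1/2 = -23, d_1 = (M_2 - M_1)/(6h_1) = 15. So s'(1) = 0.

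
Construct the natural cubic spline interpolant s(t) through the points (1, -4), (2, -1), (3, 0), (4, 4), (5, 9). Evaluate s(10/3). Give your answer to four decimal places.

Let M_i = s''(x_i). Step sizes h_i = 1, 1, 1, 1; slopes of the chords Δ_i = (y_(i+1) - y_i)/h_i = 3, 1, 4, 5.
  1·M_0 + 4·M_1 + 1·M_2 = 6(Δ_1 - Δ_0) = -12
  1·M_1 + 4·M_2 + 1·M_3 = 6(Δ_2 - Δ_1) = 18
  1·M_2 + 4·M_3 + 1·M_4 = 6(Δ_3 - Δ_2) = 6
Natural end conditions: M_0 = M_4 = 0.
Solving the tridiagonal system: M_0 = 0, M_1 = -123/28, M_2 = 39/7, M_3 = 3/28, M_4 = 0.
On [3, 4], s(t) = 0 + 17/8·(t - 3) + 39/14·(t - 3)² - 51/56·(t - 3)³.
With (t - 3) = 1/3: s(10/3) = 62/63.

0.9841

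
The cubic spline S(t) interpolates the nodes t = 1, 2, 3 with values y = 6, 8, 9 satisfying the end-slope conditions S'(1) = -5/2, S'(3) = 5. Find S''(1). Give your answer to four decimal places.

Write M_i for S''(x_i). With h_i = 1, 1 and divided differences Δ_i = 2, 1, the continuity of S' gives the tridiagonal system
  1·M_0 + 4·M_1 + 1·M_2 = 6(Δ_1 - Δ_0) = -6
Clamped end conditions give two more equations: 2h_0·M_0 + h_0·M_1 = 6(Δ_0 - S'(1)) = 27 and h_1·M_1 + 2h_1·M_2 = 6(S'(3) - Δ_1) = 24.
Solving: M_0 = 75/4, M_1 = -21/2, M_2 = 69/4.

18.7500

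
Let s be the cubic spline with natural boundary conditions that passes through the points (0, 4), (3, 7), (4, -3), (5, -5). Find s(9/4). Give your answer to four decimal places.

11.2036

Put M_i = s'' at the i-th knot. Here h = (3, 1, 1) and Δ = (1, -10, -2), so the interior equations h_(i-1)·M_(i-1) + 2(h_(i-1)+h_i)·M_i + h_i·M_(i+1) = 6(Δ_i − Δ_(i-1)) read
  3·M_0 + 8·M_1 + 1·M_2 = 6(Δ_1 - Δ_0) = -66
  1·M_1 + 4·M_2 + 1·M_3 = 6(Δ_2 - Δ_1) = 48
Natural end conditions: M_0 = M_3 = 0.
Forward elimination and back-substitution give M_0 = 0, M_1 = -312/31, M_2 = 450/31, M_3 = 0.
On [0, 3], s(x) = 4 + 187/31·x + 0·x² - 52/93·x³.
With x = 9/4: s(9/4) = 5557/496.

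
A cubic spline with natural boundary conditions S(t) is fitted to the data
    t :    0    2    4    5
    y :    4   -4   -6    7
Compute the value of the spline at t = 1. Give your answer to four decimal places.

Let σ_i = S''(x_i). Step sizes h_i = 2, 2, 1; slopes of the chords Δ_i = (y_(i+1) - y_i)/h_i = -4, -1, 13.
  2·σ_0 + 8·σ_1 + 2·σ_2 = 6(Δ_1 - Δ_0) = 18
  2·σ_1 + 6·σ_2 + 1·σ_3 = 6(Δ_2 - Δ_1) = 84
Natural end conditions: σ_0 = σ_3 = 0.
Solving the tridiagonal system: σ_0 = 0, σ_1 = -15/11, σ_2 = 159/11, σ_3 = 0.
On [0, 2], S(t) = 4 - 39/11·t + 0·t² - 5/44·t³.
With t = 1: S(1) = 15/44.

0.3409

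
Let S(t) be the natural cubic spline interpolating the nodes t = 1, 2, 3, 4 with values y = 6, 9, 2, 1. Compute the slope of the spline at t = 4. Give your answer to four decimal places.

1.2667

With M_i denoting the second derivative at x_i, h_i = 1, 1, 1, and Δ_i = (y_(i+1) − y_i)/h_i = 3, -7, -1:
  1·M_0 + 4·M_1 + 1·M_2 = 6(Δ_1 - Δ_0) = -60
  1·M_1 + 4·M_2 + 1·M_3 = 6(Δ_2 - Δ_1) = 36
Natural end conditions: M_0 = M_3 = 0.
Solving the tridiagonal system: M_0 = 0, M_1 = -92/5, M_2 = 68/5, M_3 = 0.
On [3, 4], S'(t) = b_2 + 2c_2·(t - 3) + 3d_2·(t - 3)² with b_2 = Δ_2 - h_2(2M_2 + M_3)/6 = -83/15, c_2 = M_2/2 = 34/5, d_2 = (M_3 - M_2)/(6h_2) = -34/15. So S'(4) = 19/15.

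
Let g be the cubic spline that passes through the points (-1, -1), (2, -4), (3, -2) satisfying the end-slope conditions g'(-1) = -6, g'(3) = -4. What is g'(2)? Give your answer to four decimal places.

4.1250

With σ_i denoting the second derivative at x_i, h_i = 3, 1, and Δ_i = (y_(i+1) − y_i)/h_i = -1, 2:
  3·σ_0 + 8·σ_1 + 1·σ_2 = 6(Δ_1 - Δ_0) = 18
Clamped end conditions give two more equations: 2h_0·σ_0 + h_0·σ_1 = 6(Δ_0 - g'(-1)) = 30 and h_1·σ_1 + 2h_1·σ_2 = 6(g'(3) - Δ_1) = -36.
Forward elimination and back-substitution give σ_0 = 13/4, σ_1 = 7/2, σ_2 = -79/4.
On [2, 3], g'(x) = b_1 + 2c_1·(x - 2) + 3d_1·(x - 2)² with b_1 = Δ_1 - h_1(2σ_1 + σ_2)/6 = 33/8, c_1 = σ_1/2 = 7/4, d_1 = (σ_2 - σ_1)/(6h_1) = -31/8. So g'(2) = 33/8.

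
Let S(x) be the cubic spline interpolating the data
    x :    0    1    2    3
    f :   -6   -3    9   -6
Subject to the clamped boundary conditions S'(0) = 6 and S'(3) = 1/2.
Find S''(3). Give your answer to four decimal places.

Let M_i = S''(x_i). Step sizes h_i = 1, 1, 1; slopes of the chords Δ_i = (y_(i+1) - y_i)/h_i = 3, 12, -15.
  1·M_0 + 4·M_1 + 1·M_2 = 6(Δ_1 - Δ_0) = 54
  1·M_1 + 4·M_2 + 1·M_3 = 6(Δ_2 - Δ_1) = -162
Clamped end conditions give two more equations: 2h_0·M_0 + h_0·M_1 = 6(Δ_0 - S'(0)) = -18 and h_2·M_2 + 2h_2·M_3 = 6(S'(3) - Δ_2) = 93.
Forward elimination and back-substitution give M_0 = -421/15, M_1 = 572/15, M_2 = -1057/15, M_3 = 1226/15.

81.7333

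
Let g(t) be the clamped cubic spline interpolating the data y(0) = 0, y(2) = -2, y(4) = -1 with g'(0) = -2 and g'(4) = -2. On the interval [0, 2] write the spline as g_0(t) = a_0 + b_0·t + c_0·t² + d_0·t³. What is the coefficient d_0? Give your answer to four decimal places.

Write σ_i for g''(x_i). With h_i = 2, 2 and divided differences Δ_i = -1, 1/2, the continuity of g' gives the tridiagonal system
  2·σ_0 + 8·σ_1 + 2·σ_2 = 6(Δ_1 - Δ_0) = 9
Clamped end conditions give two more equations: 2h_0·σ_0 + h_0·σ_1 = 6(Δ_0 - g'(0)) = 6 and h_1·σ_1 + 2h_1·σ_2 = 6(g'(4) - Δ_1) = -15.
Forward elimination and back-substitution give σ_0 = 3/8, σ_1 = 9/4, σ_2 = -39/8.
On [0, 2], with g_0(t) = a_0 + b_0·t + c_0·t² + d_0·t³: c_0 = σ_0/2 = 3/16, d_0 = (σ_1 - σ_0)/(6h_0) = 5/32, b_0 = Δ_0 - h_0(2σ_0 + σ_1)/6 = -2.

0.1563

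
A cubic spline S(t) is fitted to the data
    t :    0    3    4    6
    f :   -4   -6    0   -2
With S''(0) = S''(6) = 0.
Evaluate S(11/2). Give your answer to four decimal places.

-0.2500

Put M_i = S'' at the i-th knot. Here h = (3, 1, 2) and Δ = (-2/3, 6, -1), so the interior equations h_(i-1)·M_(i-1) + 2(h_(i-1)+h_i)·M_i + h_i·M_(i+1) = 6(Δ_i − Δ_(i-1)) read
  3·M_0 + 8·M_1 + 1·M_2 = 6(Δ_1 - Δ_0) = 40
  1·M_1 + 6·M_2 + 2·M_3 = 6(Δ_2 - Δ_1) = -42
Natural end conditions: M_0 = M_3 = 0.
Solving: M_0 = 0, M_1 = 6, M_2 = -8, M_3 = 0.
On [4, 6], S(t) = 0 + 13/3·(t - 4) - 4·(t - 4)² + 2/3·(t - 4)³.
With (t - 4) = 3/2: S(11/2) = -1/4.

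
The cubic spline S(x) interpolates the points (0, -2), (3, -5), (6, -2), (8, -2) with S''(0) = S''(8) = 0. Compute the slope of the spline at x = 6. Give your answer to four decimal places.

0.6486

Put σ_i = S'' at the i-th knot. Here h = (3, 3, 2) and Δ = (-1, 1, 0), so the interior equations h_(i-1)·σ_(i-1) + 2(h_(i-1)+h_i)·σ_i + h_i·σ_(i+1) = 6(Δ_i − Δ_(i-1)) read
  3·σ_0 + 12·σ_1 + 3·σ_2 = 6(Δ_1 - Δ_0) = 12
  3·σ_1 + 10·σ_2 + 2·σ_3 = 6(Δ_2 - Δ_1) = -6
Natural end conditions: σ_0 = σ_3 = 0.
Solving: σ_0 = 0, σ_1 = 46/37, σ_2 = -36/37, σ_3 = 0.
On [6, 8], S'(x) = b_2 + 2c_2·(x - 6) + 3d_2·(x - 6)² with b_2 = Δ_2 - h_2(2σ_2 + σ_3)/6 = 24/37, c_2 = σ_2/2 = -18/37, d_2 = (σ_3 - σ_2)/(6h_2) = 3/37. So S'(6) = 24/37.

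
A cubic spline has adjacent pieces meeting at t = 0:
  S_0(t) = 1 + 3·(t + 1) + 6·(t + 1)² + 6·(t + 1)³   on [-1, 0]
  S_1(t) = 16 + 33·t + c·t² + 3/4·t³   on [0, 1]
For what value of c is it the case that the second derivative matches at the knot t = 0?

24

S_0''(t) = 12 + 36·(t + 1), so S_0''(0) = 48. On the right, S_1''(0) = 2c, so c = 24.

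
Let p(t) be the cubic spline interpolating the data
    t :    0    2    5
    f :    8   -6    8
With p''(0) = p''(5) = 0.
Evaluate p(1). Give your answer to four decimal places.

Put M_i = p'' at the i-th knot. Here h = (2, 3) and Δ = (-7, 14/3), so the interior equations h_(i-1)·M_(i-1) + 2(h_(i-1)+h_i)·M_i + h_i·M_(i+1) = 6(Δ_i − Δ_(i-1)) read
  2·M_0 + 10·M_1 + 3·M_2 = 6(Δ_1 - Δ_0) = 70
Natural end conditions: M_0 = M_2 = 0.
Solving the tridiagonal system: M_0 = 0, M_1 = 7, M_2 = 0.
On [0, 2], p(t) = 8 - 28/3·t + 0·t² + 7/12·t³.
With t = 1: p(1) = -3/4.

-0.7500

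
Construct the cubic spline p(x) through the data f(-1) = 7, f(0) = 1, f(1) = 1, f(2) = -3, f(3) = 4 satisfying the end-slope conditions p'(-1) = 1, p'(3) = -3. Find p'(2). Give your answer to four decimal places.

Write σ_i for p''(x_i). With h_i = 1, 1, 1, 1 and divided differences Δ_i = -6, 0, -4, 7, the continuity of p' gives the tridiagonal system
  1·σ_0 + 4·σ_1 + 1·σ_2 = 6(Δ_1 - Δ_0) = 36
  1·σ_1 + 4·σ_2 + 1·σ_3 = 6(Δ_2 - Δ_1) = -24
  1·σ_2 + 4·σ_3 + 1·σ_4 = 6(Δ_3 - Δ_2) = 66
Clamped end conditions give two more equations: 2h_0·σ_0 + h_0·σ_1 = 6(Δ_0 - p'(-1)) = -42 and h_3·σ_3 + 2h_3·σ_4 = 6(p'(3) - Δ_3) = -60.
Forward elimination and back-substitution give σ_0 = -895/28, σ_1 = 307/14, σ_2 = -79/4, σ_3 = 463/14, σ_4 = -1303/28.
On [2, 3], p'(x) = b_3 + 2c_3·(x - 2) + 3d_3·(x - 2)² with b_3 = Δ_3 - h_3(2σ_3 + σ_4)/6 = 209/56, c_3 = σ_3/2 = 463/28, d_3 = (σ_4 - σ_3)/(6h_3) = -743/56. So p'(2) = 209/56.

3.7321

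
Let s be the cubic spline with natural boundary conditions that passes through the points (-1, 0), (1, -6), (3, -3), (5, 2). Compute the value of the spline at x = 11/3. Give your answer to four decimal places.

-1.3086

With σ_i denoting the second derivative at x_i, h_i = 2, 2, 2, and Δ_i = (y_(i+1) − y_i)/h_i = -3, 3/2, 5/2:
  2·σ_0 + 8·σ_1 + 2·σ_2 = 6(Δ_1 - Δ_0) = 27
  2·σ_1 + 8·σ_2 + 2·σ_3 = 6(Δ_2 - Δ_1) = 6
Natural end conditions: σ_0 = σ_3 = 0.
Forward elimination and back-substitution give σ_0 = 0, σ_1 = 17/5, σ_2 = -1/10, σ_3 = 0.
On [3, 5], s(x) = -3 + 77/30·(x - 3) - 1/20·(x - 3)² + 1/120·(x - 3)³.
With (x - 3) = 2/3: s(11/3) = -106/81.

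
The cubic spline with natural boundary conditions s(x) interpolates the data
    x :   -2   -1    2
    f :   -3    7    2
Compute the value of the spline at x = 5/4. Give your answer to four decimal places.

6.3262

Write M_i for s''(x_i). With h_i = 1, 3 and divided differences Δ_i = 10, -5/3, the continuity of s' gives the tridiagonal system
  1·M_0 + 8·M_1 + 3·M_2 = 6(Δ_1 - Δ_0) = -70
Natural end conditions: M_0 = M_2 = 0.
Solving: M_0 = 0, M_1 = -35/4, M_2 = 0.
On [-1, 2], s(x) = 7 + 85/12·(x + 1) - 35/8·(x + 1)² + 35/72·(x + 1)³.
With (x + 1) = 9/4: s(5/4) = 3239/512.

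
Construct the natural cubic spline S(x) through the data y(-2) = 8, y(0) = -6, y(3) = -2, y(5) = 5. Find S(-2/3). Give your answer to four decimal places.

Put M_i = S'' at the i-th knot. Here h = (2, 3, 2) and Δ = (-7, 4/3, 7/2), so the interior equations h_(i-1)·M_(i-1) + 2(h_(i-1)+h_i)·M_i + h_i·M_(i+1) = 6(Δ_i − Δ_(i-1)) read
  2·M_0 + 10·M_1 + 3·M_2 = 6(Δ_1 - Δ_0) = 50
  3·M_1 + 10·M_2 + 2·M_3 = 6(Δ_2 - Δ_1) = 13
Natural end conditions: M_0 = M_3 = 0.
Solving: M_0 = 0, M_1 = 461/91, M_2 = -20/91, M_3 = 0.
On [-2, 0], S(x) = 8 - 2372/273·(x + 2) + 0·(x + 2)² + 461/1092·(x + 2)³.
With (x + 2) = 4/3: S(-2/3) = -19048/7371.

-2.5842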